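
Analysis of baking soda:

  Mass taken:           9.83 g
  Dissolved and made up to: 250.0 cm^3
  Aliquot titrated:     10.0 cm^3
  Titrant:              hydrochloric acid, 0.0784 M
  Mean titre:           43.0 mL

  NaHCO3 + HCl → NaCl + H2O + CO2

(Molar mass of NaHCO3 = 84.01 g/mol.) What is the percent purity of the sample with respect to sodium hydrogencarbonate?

n(HCl) per titration = 0.0430 × 0.0784 = 3.37 × 10^-3 mol
n(NaHCO3) in each aliquot = 3.37 × 10^-3 mol (1:1 ratio)
n(NaHCO3) in the whole flask = 3.37 × 10^-3 × 250.0/10.0 = 0.0843 mol
mass of NaHCO3 = 0.0843 × 84.01 = 7.08 g
% NaHCO3 = 7.08 / 9.83 × 100 = 72.0 %

72.0 %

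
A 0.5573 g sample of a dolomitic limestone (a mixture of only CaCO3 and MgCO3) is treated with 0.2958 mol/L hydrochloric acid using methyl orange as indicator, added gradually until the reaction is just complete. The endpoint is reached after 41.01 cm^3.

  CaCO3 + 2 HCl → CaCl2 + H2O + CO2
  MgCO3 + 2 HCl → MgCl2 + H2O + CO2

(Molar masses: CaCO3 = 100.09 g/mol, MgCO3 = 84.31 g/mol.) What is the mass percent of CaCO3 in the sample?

52.27 %

n(HCl) = 0.04101 × 0.2958 = 0.01213 mol
Let x = n(CaCO3), y = n(MgCO3).
Titrant: 2x + 2y = 0.01213;  mass: 100.09x + 84.31y = 0.5573
Solving, x = 2.911 × 10^-3 mol, y = 3.155 × 10^-3 mol
mass of CaCO3 = 2.911 × 10^-3 × 100.09 = 0.2913 g
% CaCO3 = 0.2913 / 0.5573 × 100 = 52.27 %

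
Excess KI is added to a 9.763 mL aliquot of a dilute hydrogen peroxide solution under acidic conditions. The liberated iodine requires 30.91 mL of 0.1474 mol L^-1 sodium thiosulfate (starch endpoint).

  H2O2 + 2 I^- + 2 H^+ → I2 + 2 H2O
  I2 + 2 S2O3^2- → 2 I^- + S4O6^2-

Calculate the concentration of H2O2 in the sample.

0.2333 mol/L

n(S2O3^2-) = 0.03091 × 0.1474 = 4.556 × 10^-3 mol
n(I2) = n(S2O3^2-)/2 = 2.278 × 10^-3 mol
n(H2O2) in the aliquot = 2.278 × 10^-3 mol (1:1 ratio)
[H2O2] = 2.278 × 10^-3 / 0.009763 = 0.2333 mol/L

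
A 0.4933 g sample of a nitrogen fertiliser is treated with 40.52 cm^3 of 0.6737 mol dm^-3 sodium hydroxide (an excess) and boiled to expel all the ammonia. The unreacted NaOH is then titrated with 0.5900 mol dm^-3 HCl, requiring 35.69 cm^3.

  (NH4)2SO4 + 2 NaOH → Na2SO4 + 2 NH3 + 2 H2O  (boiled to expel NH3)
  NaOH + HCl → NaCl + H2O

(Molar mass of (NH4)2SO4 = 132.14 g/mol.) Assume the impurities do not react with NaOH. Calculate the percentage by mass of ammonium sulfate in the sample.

83.59 %

n(NaOH) added = 0.04052 × 0.6737 = 0.02730 mol
n(HCl) used in back-titration = 0.03569 × 0.5900 = 0.02106 mol
n(NaOH) left over = 0.02106 mol (1:1 ratio)
n(NaOH) consumed by analyte = 0.02730 − 0.02106 = 6.241 × 10^-3 mol
From the 1:2 ratio, n((NH4)2SO4) = 1/2 × 6.241 × 10^-3 = 3.121 × 10^-3 mol
mass of (NH4)2SO4 = 3.121 × 10^-3 × 132.14 = 0.4124 g
% (NH4)2SO4 = 0.4124 / 0.4933 × 100 = 83.59 %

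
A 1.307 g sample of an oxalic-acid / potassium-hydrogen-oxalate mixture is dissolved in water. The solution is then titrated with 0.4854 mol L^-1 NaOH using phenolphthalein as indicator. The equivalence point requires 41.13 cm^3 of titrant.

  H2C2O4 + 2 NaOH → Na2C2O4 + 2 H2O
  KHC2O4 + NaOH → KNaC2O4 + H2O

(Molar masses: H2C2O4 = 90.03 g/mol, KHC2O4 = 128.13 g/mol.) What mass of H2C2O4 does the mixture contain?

n(NaOH) = 0.04113 × 0.4854 = 0.01996 mol
Let x = n(H2C2O4), y = n(KHC2O4).
Titrant: 2x + 1y = 0.01996;  mass: 90.03x + 128.13y = 1.307
Solving, x = 7.526 × 10^-3 mol, y = 4.912 × 10^-3 mol
mass of H2C2O4 = 7.526 × 10^-3 × 90.03 = 0.6776 g

0.6776 g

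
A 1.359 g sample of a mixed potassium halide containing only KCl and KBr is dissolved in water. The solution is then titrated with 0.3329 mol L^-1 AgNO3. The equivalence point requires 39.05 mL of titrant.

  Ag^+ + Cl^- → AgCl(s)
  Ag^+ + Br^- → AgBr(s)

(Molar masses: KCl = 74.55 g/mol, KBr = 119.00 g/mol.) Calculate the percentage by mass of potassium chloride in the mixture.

n(AgNO3) = 0.03905 × 0.3329 = 0.01300 mol
Let x = n(KCl), y = n(KBr).
Titrant: 1x + 1y = 0.01300;  mass: 74.55x + 119.00y = 1.359
Solving, x = 4.229 × 10^-3 mol, y = 8.771 × 10^-3 mol
mass of KCl = 4.229 × 10^-3 × 74.55 = 0.3153 g
% KCl = 0.3153 / 1.359 × 100 = 23.20 %

23.20 %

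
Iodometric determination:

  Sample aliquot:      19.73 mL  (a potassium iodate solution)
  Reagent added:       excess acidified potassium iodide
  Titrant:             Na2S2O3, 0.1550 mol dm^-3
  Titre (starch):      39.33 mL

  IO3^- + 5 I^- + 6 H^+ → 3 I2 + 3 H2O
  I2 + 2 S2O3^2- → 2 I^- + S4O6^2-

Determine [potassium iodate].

n(S2O3^2-) = 0.03933 × 0.1550 = 6.096 × 10^-3 mol
n(I2) = n(S2O3^2-)/2 = 3.048 × 10^-3 mol
From the 1:3 ratio, n(IO3^-) in the aliquot = 1/3 × 3.048 × 10^-3 = 1.016 × 10^-3 mol
[IO3^-] = 1.016 × 10^-3 / 0.01973 = 0.05150 mol/L

0.05150 mol/L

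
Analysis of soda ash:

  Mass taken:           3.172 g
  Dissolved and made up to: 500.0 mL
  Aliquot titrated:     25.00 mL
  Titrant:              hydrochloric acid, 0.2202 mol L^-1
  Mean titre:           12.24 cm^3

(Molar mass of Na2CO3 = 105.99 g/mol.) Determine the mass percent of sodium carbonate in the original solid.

90.06 %

Na2CO3 + 2 HCl → 2 NaCl + H2O + CO2
n(HCl) per titration = 0.01224 × 0.2202 = 2.695 × 10^-3 mol
From the 1:2 ratio, n(Na2CO3) in each aliquot = 1/2 × 2.695 × 10^-3 = 1.348 × 10^-3 mol
n(Na2CO3) in the whole flask = 1.348 × 10^-3 × 500.0/25.00 = 0.02695 mol
mass of Na2CO3 = 0.02695 × 105.99 = 2.857 g
% Na2CO3 = 2.857 / 3.172 × 100 = 90.06 %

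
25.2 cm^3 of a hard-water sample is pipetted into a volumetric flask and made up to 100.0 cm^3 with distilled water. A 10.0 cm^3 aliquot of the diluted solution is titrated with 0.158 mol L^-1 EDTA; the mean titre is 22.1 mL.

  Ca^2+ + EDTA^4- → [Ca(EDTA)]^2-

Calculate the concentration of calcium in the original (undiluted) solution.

1.39 mol/L

n(EDTA) = 0.0221 × 0.158 = 3.49 × 10^-3 mol
n(Ca2+) in the aliquot = 3.49 × 10^-3 mol (1:1 ratio)
[Ca2+]_dilute = 3.49 × 10^-3 / 0.0100 = 0.349 mol/L
Dilution factor = 100.0 / 25.2 = 3.968
[Ca2+]_stock = 0.349 × 3.968 = 1.39 mol/L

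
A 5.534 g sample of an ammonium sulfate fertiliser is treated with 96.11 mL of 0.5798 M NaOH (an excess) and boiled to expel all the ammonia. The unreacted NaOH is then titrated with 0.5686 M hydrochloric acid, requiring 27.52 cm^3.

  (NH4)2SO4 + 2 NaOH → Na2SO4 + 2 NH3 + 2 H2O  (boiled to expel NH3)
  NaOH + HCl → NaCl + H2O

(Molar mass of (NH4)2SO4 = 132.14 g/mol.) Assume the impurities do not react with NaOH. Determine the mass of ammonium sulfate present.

2.648 g

n(NaOH) added = 0.09611 × 0.5798 = 0.05572 mol
n(HCl) used in back-titration = 0.02752 × 0.5686 = 0.01565 mol
n(NaOH) left over = 0.01565 mol (1:1 ratio)
n(NaOH) consumed by analyte = 0.05572 − 0.01565 = 0.04008 mol
From the 1:2 ratio, n((NH4)2SO4) = 1/2 × 0.04008 = 0.02004 mol
mass of (NH4)2SO4 = 0.02004 × 132.14 = 2.648 g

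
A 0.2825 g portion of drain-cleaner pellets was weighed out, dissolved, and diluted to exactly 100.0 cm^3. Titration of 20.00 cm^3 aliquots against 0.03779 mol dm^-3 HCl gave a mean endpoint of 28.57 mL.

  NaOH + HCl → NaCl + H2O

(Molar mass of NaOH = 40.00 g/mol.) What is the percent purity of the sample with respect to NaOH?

76.44 %

n(HCl) per titration = 0.02857 × 0.03779 = 1.080 × 10^-3 mol
n(NaOH) in each aliquot = 1.080 × 10^-3 mol (1:1 ratio)
n(NaOH) in the whole flask = 1.080 × 10^-3 × 100.0/20.00 = 5.398 × 10^-3 mol
mass of NaOH = 5.398 × 10^-3 × 40.00 = 0.2159 g
% NaOH = 0.2159 / 0.2825 × 100 = 76.44 %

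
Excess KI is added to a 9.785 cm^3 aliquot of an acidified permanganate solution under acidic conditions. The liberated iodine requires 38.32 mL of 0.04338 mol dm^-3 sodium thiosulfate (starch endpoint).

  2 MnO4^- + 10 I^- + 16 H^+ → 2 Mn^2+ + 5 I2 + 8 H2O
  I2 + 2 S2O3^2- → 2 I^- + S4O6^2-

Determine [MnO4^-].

n(S2O3^2-) = 0.03832 × 0.04338 = 1.662 × 10^-3 mol
n(I2) = n(S2O3^2-)/2 = 8.312 × 10^-4 mol
From the 2:5 ratio, n(MnO4^-) in the aliquot = 2/5 × 8.312 × 10^-4 = 3.325 × 10^-4 mol
[MnO4^-] = 3.325 × 10^-4 / 0.009785 = 0.03398 mol/L

0.03398 mol/L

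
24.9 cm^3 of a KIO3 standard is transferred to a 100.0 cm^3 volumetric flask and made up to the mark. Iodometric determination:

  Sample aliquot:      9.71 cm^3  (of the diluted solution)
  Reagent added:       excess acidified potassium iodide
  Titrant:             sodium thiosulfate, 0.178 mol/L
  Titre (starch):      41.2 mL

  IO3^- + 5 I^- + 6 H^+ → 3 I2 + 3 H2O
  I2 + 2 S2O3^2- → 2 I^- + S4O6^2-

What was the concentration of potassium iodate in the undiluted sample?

0.506 mol/L

n(S2O3^2-) = 0.0412 × 0.178 = 7.33 × 10^-3 mol
n(I2) = n(S2O3^2-)/2 = 3.67 × 10^-3 mol
From the 1:3 ratio, n(IO3^-) in the aliquot = 1/3 × 3.67 × 10^-3 = 1.22 × 10^-3 mol
[IO3^-]_dilute = 1.22 × 10^-3 / 0.00971 = 0.126 mol/L
[IO3^-]_original = 0.126 × 100.0/24.9 = 0.506 mol/L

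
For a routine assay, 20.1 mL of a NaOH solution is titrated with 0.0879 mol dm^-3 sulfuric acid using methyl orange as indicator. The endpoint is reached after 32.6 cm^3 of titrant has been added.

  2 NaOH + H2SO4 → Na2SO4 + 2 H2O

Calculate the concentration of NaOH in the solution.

n(H2SO4) = 0.0326 L × 0.0879 mol/L = 2.87 × 10^-3 mol
From the 2:1 mole ratio, n(NaOH) = 2/1 × 2.87 × 10^-3 = 5.73 × 10^-3 mol
[NaOH] = 5.73 × 10^-3 mol / 0.0201 L = 0.285 mol/L

0.285 mol/L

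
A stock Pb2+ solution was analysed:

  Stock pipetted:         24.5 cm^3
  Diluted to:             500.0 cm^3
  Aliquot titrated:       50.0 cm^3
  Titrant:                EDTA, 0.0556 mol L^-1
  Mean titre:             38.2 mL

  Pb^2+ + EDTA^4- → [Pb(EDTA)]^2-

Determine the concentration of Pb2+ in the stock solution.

0.867 mol/L

n(EDTA) = 0.0382 × 0.0556 = 2.12 × 10^-3 mol
n(Pb2+) in the aliquot = 2.12 × 10^-3 mol (1:1 ratio)
[Pb2+]_dilute = 2.12 × 10^-3 / 0.0500 = 0.0425 mol/L
Dilution factor = 500.0 / 24.5 = 20.41
[Pb2+]_stock = 0.0425 × 20.41 = 0.867 mol/L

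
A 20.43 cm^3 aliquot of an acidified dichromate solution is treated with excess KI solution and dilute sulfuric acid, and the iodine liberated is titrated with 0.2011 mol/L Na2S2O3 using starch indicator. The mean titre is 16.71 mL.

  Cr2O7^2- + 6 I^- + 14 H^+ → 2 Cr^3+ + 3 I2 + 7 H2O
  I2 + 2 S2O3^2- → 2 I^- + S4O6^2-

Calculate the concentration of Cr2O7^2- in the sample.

0.02741 mol/L

n(S2O3^2-) = 0.01671 × 0.2011 = 3.360 × 10^-3 mol
n(I2) = n(S2O3^2-)/2 = 1.680 × 10^-3 mol
From the 1:3 ratio, n(Cr2O7^2-) in the aliquot = 1/3 × 1.680 × 10^-3 = 5.601 × 10^-4 mol
[Cr2O7^2-] = 5.601 × 10^-4 / 0.02043 = 0.02741 mol/L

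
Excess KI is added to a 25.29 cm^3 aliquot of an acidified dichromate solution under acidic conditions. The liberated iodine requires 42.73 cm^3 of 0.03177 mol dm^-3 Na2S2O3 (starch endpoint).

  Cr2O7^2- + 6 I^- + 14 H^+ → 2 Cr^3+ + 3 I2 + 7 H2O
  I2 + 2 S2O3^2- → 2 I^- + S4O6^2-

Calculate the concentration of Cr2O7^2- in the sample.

0.008946 mol/L

n(S2O3^2-) = 0.04273 × 0.03177 = 1.358 × 10^-3 mol
n(I2) = n(S2O3^2-)/2 = 6.788 × 10^-4 mol
From the 1:3 ratio, n(Cr2O7^2-) in the aliquot = 1/3 × 6.788 × 10^-4 = 2.263 × 10^-4 mol
[Cr2O7^2-] = 2.263 × 10^-4 / 0.02529 = 0.008946 mol/L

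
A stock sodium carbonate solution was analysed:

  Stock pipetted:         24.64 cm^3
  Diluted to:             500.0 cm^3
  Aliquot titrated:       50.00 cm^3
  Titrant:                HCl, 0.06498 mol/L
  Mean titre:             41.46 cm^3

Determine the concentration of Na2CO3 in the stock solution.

0.5467 mol/L

Na2CO3 + 2 HCl → 2 NaCl + H2O + CO2
n(HCl) = 0.04146 × 0.06498 = 2.694 × 10^-3 mol
From the 1:2 ratio, n(Na2CO3) in the aliquot = 1/2 × 2.694 × 10^-3 = 1.347 × 10^-3 mol
[Na2CO3]_dilute = 1.347 × 10^-3 / 0.05000 = 0.02694 mol/L
Dilution factor = 500.0 / 24.64 = 20.29
[Na2CO3]_stock = 0.02694 × 20.29 = 0.5467 mol/L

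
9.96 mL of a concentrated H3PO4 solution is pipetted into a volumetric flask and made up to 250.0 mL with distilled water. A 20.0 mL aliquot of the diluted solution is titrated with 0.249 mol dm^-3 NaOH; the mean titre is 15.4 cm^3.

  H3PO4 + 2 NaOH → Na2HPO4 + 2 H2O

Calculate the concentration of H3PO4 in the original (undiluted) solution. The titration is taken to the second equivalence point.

n(NaOH) = 0.0154 × 0.249 = 3.83 × 10^-3 mol
From the 1:2 ratio, n(H3PO4) in the aliquot = 1/2 × 3.83 × 10^-3 = 1.92 × 10^-3 mol
[H3PO4]_dilute = 1.92 × 10^-3 / 0.0200 = 0.0959 mol/L
Dilution factor = 250.0 / 9.96 = 25.10
[H3PO4]_stock = 0.0959 × 25.10 = 2.41 mol/L

2.41 mol/L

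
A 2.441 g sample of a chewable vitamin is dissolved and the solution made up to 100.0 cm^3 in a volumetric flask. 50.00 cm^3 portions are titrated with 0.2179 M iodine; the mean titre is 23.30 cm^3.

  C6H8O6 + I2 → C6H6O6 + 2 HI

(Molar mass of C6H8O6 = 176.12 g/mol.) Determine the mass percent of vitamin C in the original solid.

73.26 %

n(I2) per titration = 0.02330 × 0.2179 = 5.077 × 10^-3 mol
n(C6H8O6) in each aliquot = 5.077 × 10^-3 mol (1:1 ratio)
n(C6H8O6) in the whole flask = 5.077 × 10^-3 × 100.0/50.00 = 0.01015 mol
mass of C6H8O6 = 0.01015 × 176.12 = 1.788 g
% C6H8O6 = 1.788 / 2.441 × 100 = 73.26 %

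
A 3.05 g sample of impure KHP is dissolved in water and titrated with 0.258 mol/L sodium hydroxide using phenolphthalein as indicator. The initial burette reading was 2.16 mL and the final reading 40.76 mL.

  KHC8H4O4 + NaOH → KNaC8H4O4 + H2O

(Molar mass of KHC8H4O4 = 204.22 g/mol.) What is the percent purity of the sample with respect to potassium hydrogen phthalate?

66.7 %

n(NaOH) = 0.0386 L × 0.258 mol/L = 9.96 × 10^-3 mol
n(KHC8H4O4) = 9.96 × 10^-3 mol (1:1 ratio)
mass of KHC8H4O4 = 9.96 × 10^-3 × 204.22 g/mol = 2.03 g
% KHC8H4O4 = 2.03 / 3.05 × 100 = 66.7 %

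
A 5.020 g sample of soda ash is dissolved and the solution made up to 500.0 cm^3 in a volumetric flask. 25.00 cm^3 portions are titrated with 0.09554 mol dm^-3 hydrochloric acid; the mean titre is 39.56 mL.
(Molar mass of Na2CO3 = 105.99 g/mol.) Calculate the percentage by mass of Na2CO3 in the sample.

79.80 %

Na2CO3 + 2 HCl → 2 NaCl + H2O + CO2
n(HCl) per titration = 0.03956 × 0.09554 = 3.780 × 10^-3 mol
From the 1:2 ratio, n(Na2CO3) in each aliquot = 1/2 × 3.780 × 10^-3 = 1.890 × 10^-3 mol
n(Na2CO3) in the whole flask = 1.890 × 10^-3 × 500.0/25.00 = 0.03780 mol
mass of Na2CO3 = 0.03780 × 105.99 = 4.006 g
% Na2CO3 = 4.006 / 5.020 × 100 = 79.80 %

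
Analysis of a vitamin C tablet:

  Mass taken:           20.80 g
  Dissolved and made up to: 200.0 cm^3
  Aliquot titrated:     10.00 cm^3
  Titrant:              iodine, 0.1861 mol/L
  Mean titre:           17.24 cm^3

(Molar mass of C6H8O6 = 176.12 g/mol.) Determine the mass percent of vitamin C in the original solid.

C6H8O6 + I2 → C6H6O6 + 2 HI
n(I2) per titration = 0.01724 × 0.1861 = 3.208 × 10^-3 mol
n(C6H8O6) in each aliquot = 3.208 × 10^-3 mol (1:1 ratio)
n(C6H8O6) in the whole flask = 3.208 × 10^-3 × 200.0/10.00 = 0.06417 mol
mass of C6H8O6 = 0.06417 × 176.12 = 11.30 g
% C6H8O6 = 11.30 / 20.80 × 100 = 54.33 %

54.33 %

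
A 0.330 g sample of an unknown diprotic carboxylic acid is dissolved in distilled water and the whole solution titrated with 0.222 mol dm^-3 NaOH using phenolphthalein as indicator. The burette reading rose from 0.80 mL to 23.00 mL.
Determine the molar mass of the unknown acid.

134 g/mol

n(NaOH) = 0.0222 L × 0.222 mol/L = 4.93 × 10^-3 mol
From the 1:2 ratio, n(H2A) = 1/2 × 4.93 × 10^-3 = 2.46 × 10^-3 mol
M = m / n = 0.330 g / 2.46 × 10^-3 mol = 134 g/mol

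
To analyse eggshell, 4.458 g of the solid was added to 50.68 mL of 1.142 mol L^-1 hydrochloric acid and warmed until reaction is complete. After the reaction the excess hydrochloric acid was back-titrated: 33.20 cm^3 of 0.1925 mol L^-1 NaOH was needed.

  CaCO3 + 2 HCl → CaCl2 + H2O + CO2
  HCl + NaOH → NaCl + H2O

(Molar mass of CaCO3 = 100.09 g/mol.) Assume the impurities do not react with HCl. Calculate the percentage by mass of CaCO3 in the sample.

57.80 %

n(HCl) added = 0.05068 × 1.142 = 0.05788 mol
n(NaOH) used in back-titration = 0.03320 × 0.1925 = 6.391 × 10^-3 mol
n(HCl) left over = 6.391 × 10^-3 mol (1:1 ratio)
n(HCl) consumed by analyte = 0.05788 − 6.391 × 10^-3 = 0.05149 mol
From the 1:2 ratio, n(CaCO3) = 1/2 × 0.05149 = 0.02574 mol
mass of CaCO3 = 0.02574 × 100.09 = 2.577 g
% CaCO3 = 2.577 / 4.458 × 100 = 57.80 %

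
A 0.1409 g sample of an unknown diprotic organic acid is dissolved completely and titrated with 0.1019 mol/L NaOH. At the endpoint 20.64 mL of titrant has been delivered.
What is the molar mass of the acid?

n(NaOH) = 0.02064 L × 0.1019 mol/L = 2.103 × 10^-3 mol
From the 1:2 ratio, n(H2A) = 1/2 × 2.103 × 10^-3 = 1.052 × 10^-3 mol
M = m / n = 0.1409 g / 1.052 × 10^-3 mol = 134.0 g/mol

134.0 g/mol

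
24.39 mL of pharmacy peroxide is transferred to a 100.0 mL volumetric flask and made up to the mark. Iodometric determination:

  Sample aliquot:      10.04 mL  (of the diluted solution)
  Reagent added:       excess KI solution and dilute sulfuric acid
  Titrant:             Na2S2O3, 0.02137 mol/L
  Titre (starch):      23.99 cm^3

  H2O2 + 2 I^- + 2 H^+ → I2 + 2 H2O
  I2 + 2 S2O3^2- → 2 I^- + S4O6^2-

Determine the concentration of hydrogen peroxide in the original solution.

n(S2O3^2-) = 0.02399 × 0.02137 = 5.127 × 10^-4 mol
n(I2) = n(S2O3^2-)/2 = 2.563 × 10^-4 mol
n(H2O2) in the aliquot = 2.563 × 10^-4 mol (1:1 ratio)
[H2O2]_dilute = 2.563 × 10^-4 / 0.01004 = 0.02553 mol/L
[H2O2]_original = 0.02553 × 100.0/24.39 = 0.1047 mol/L

0.1047 mol/L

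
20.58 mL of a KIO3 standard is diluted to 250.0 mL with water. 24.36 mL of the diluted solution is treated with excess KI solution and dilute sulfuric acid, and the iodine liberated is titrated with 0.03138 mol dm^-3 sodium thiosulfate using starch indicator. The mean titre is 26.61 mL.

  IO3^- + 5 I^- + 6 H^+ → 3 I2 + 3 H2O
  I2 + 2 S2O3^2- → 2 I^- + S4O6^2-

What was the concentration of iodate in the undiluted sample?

n(S2O3^2-) = 0.02661 × 0.03138 = 8.350 × 10^-4 mol
n(I2) = n(S2O3^2-)/2 = 4.175 × 10^-4 mol
From the 1:3 ratio, n(IO3^-) in the aliquot = 1/3 × 4.175 × 10^-4 = 1.392 × 10^-4 mol
[IO3^-]_dilute = 1.392 × 10^-4 / 0.02436 = 0.005713 mol/L
[IO3^-]_original = 0.005713 × 250.0/20.58 = 0.06940 mol/L

0.06940 mol/L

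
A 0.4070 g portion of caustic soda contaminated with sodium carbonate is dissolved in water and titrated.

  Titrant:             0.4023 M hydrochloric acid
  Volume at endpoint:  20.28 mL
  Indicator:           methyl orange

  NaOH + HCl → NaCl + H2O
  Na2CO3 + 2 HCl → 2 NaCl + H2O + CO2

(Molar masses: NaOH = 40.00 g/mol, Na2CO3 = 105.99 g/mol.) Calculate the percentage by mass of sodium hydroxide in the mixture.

19.19 %

n(HCl) = 0.02028 × 0.4023 = 8.159 × 10^-3 mol
Let x = n(NaOH), y = n(Na2CO3).
Titrant: 1x + 2y = 8.159 × 10^-3;  mass: 40.00x + 105.99y = 0.4070
Solving, x = 1.952 × 10^-3 mol, y = 3.103 × 10^-3 mol
mass of NaOH = 1.952 × 10^-3 × 40.00 = 0.07808 g
% NaOH = 0.07808 / 0.4070 × 100 = 19.19 %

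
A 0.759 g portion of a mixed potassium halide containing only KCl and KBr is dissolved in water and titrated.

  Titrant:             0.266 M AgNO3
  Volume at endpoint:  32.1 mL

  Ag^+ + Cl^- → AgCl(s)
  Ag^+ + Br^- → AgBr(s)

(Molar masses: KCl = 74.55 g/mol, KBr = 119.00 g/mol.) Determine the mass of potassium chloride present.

n(AgNO3) = 0.0321 × 0.266 = 8.54 × 10^-3 mol
Let x = n(KCl), y = n(KBr).
Titrant: 1x + 1y = 8.54 × 10^-3;  mass: 74.55x + 119.00y = 0.759
Solving, x = 5.78 × 10^-3 mol, y = 2.75 × 10^-3 mol
mass of KCl = 5.78 × 10^-3 × 74.55 = 0.431 g

0.431 g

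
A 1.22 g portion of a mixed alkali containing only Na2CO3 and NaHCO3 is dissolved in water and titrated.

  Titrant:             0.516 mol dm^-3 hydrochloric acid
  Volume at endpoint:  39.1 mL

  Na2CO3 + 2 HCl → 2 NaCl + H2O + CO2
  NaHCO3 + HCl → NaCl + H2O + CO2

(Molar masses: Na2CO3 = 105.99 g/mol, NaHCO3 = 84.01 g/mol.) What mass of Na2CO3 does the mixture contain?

n(HCl) = 0.0391 × 0.516 = 0.0202 mol
Let x = n(Na2CO3), y = n(NaHCO3).
Titrant: 2x + 1y = 0.0202;  mass: 105.99x + 84.01y = 1.22
Solving, x = 7.66 × 10^-3 mol, y = 4.86 × 10^-3 mol
mass of Na2CO3 = 7.66 × 10^-3 × 105.99 = 0.812 g

0.812 g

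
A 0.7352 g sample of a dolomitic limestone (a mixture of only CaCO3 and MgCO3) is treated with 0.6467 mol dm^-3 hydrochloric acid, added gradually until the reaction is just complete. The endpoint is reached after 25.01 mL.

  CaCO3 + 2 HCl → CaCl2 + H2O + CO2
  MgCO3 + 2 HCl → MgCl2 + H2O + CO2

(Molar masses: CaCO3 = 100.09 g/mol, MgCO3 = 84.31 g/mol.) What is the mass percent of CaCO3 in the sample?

46.06 %

n(HCl) = 0.02501 × 0.6467 = 0.01617 mol
Let x = n(CaCO3), y = n(MgCO3).
Titrant: 2x + 2y = 0.01617;  mass: 100.09x + 84.31y = 0.7352
Solving, x = 3.383 × 10^-3 mol, y = 4.704 × 10^-3 mol
mass of CaCO3 = 3.383 × 10^-3 × 100.09 = 0.3386 g
% CaCO3 = 0.3386 / 0.7352 × 100 = 46.06 %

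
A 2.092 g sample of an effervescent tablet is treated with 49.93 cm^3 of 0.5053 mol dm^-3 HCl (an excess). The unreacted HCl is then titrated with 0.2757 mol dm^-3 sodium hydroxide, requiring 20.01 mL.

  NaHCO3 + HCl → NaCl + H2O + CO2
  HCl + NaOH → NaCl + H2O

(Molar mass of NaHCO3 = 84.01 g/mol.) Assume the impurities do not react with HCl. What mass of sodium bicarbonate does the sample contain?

n(HCl) added = 0.04993 × 0.5053 = 0.02523 mol
n(NaOH) used in back-titration = 0.02001 × 0.2757 = 5.517 × 10^-3 mol
n(HCl) left over = 5.517 × 10^-3 mol (1:1 ratio)
n(HCl) consumed by analyte = 0.02523 − 5.517 × 10^-3 = 0.01971 mol
n(NaHCO3) = 0.01971 mol (1:1 ratio)
mass of NaHCO3 = 0.01971 × 84.01 = 1.656 g

1.656 g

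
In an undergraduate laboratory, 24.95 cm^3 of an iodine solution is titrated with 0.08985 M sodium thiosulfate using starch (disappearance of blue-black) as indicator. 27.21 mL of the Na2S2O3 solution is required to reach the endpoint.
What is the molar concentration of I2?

I2 + 2 S2O3^2- → 2 I^- + S4O6^2-
n(Na2S2O3) = 0.02721 L × 0.08985 mol/L = 2.445 × 10^-3 mol
From the 1:2 mole ratio, n(I2) = 1/2 × 2.445 × 10^-3 = 1.222 × 10^-3 mol
[I2] = 1.222 × 10^-3 mol / 0.02495 L = 0.04899 mol/L

0.04899 M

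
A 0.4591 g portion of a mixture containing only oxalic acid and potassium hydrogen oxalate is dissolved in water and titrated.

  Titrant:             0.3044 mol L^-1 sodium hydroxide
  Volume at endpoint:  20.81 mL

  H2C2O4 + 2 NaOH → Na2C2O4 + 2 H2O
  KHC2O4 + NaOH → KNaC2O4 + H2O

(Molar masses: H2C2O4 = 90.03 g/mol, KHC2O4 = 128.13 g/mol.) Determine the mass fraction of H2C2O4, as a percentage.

n(NaOH) = 0.02081 × 0.3044 = 6.335 × 10^-3 mol
Let x = n(H2C2O4), y = n(KHC2O4).
Titrant: 2x + 1y = 6.335 × 10^-3;  mass: 90.03x + 128.13y = 0.4591
Solving, x = 2.121 × 10^-3 mol, y = 2.093 × 10^-3 mol
mass of H2C2O4 = 2.121 × 10^-3 × 90.03 = 0.1909 g
% H2C2O4 = 0.1909 / 0.4591 × 100 = 41.59 %

41.59 %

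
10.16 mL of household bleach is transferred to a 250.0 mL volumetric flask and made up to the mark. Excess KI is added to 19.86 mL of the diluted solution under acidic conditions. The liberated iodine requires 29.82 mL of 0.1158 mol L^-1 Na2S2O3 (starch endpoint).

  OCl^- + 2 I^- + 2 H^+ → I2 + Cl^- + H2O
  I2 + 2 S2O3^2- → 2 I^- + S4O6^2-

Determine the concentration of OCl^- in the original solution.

n(S2O3^2-) = 0.02982 × 0.1158 = 3.453 × 10^-3 mol
n(I2) = n(S2O3^2-)/2 = 1.727 × 10^-3 mol
n(OCl^-) in the aliquot = 1.727 × 10^-3 mol (1:1 ratio)
[OCl^-]_dilute = 1.727 × 10^-3 / 0.01986 = 0.08694 mol/L
[OCl^-]_original = 0.08694 × 250.0/10.16 = 2.139 mol/L

2.139 mol/L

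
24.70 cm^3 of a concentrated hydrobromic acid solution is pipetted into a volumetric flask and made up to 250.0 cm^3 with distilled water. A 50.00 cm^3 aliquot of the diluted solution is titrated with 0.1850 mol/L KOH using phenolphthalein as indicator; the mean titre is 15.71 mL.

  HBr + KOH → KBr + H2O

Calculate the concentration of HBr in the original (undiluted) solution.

n(KOH) = 0.01571 × 0.1850 = 2.906 × 10^-3 mol
n(HBr) in the aliquot = 2.906 × 10^-3 mol (1:1 ratio)
[HBr]_dilute = 2.906 × 10^-3 / 0.05000 = 0.05813 mol/L
Dilution factor = 250.0 / 24.70 = 10.12
[HBr]_stock = 0.05813 × 10.12 = 0.5883 mol/L

0.5883 mol/L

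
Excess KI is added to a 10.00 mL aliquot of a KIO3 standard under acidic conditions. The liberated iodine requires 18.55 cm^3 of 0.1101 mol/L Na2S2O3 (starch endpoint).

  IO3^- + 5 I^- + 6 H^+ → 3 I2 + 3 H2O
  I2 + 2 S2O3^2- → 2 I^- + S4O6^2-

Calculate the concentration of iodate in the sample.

0.03404 mol/L

n(S2O3^2-) = 0.01855 × 0.1101 = 2.042 × 10^-3 mol
n(I2) = n(S2O3^2-)/2 = 1.021 × 10^-3 mol
From the 1:3 ratio, n(IO3^-) in the aliquot = 1/3 × 1.021 × 10^-3 = 3.404 × 10^-4 mol
[IO3^-] = 3.404 × 10^-4 / 0.01000 = 0.03404 mol/L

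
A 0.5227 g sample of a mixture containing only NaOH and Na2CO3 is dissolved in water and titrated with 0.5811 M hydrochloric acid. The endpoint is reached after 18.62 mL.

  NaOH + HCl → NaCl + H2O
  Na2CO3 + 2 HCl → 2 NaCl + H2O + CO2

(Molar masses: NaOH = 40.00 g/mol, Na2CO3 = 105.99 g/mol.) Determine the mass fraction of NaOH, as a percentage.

n(HCl) = 0.01862 × 0.5811 = 0.01082 mol
Let x = n(NaOH), y = n(Na2CO3).
Titrant: 1x + 2y = 0.01082;  mass: 40.00x + 105.99y = 0.5227
Solving, x = 3.902 × 10^-3 mol, y = 3.459 × 10^-3 mol
mass of NaOH = 3.902 × 10^-3 × 40.00 = 0.1561 g
% NaOH = 0.1561 / 0.5227 × 100 = 29.86 %

29.86 %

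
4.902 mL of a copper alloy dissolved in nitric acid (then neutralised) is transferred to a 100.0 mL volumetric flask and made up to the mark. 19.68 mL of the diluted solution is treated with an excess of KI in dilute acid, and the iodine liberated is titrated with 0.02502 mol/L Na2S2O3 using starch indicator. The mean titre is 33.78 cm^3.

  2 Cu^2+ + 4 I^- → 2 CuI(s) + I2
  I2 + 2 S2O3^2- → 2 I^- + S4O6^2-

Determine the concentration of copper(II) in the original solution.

n(S2O3^2-) = 0.03378 × 0.02502 = 8.452 × 10^-4 mol
n(I2) = n(S2O3^2-)/2 = 4.226 × 10^-4 mol
From the 2:1 ratio, n(Cu2+) in the aliquot = 2/1 × 4.226 × 10^-4 = 8.452 × 10^-4 mol
[Cu2+]_dilute = 8.452 × 10^-4 / 0.01968 = 0.04295 mol/L
[Cu2+]_original = 0.04295 × 100.0/4.902 = 0.8761 mol/L

0.8761 mol/L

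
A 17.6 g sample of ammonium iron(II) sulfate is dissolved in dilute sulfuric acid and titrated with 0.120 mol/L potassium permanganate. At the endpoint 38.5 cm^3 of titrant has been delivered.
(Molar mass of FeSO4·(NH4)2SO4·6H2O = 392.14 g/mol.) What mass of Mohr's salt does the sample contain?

9.06 g

MnO4^- + 5 Fe^2+ + 8 H^+ → Mn^2+ + 5 Fe^3+ + 4 H2O
n(KMnO4) = 0.0385 L × 0.120 mol/L = 4.62 × 10^-3 mol
From the 5:1 ratio, n(FeSO4·(NH4)2SO4·6H2O) = 5/1 × 4.62 × 10^-3 = 0.0231 mol
mass of FeSO4·(NH4)2SO4·6H2O = 0.0231 × 392.14 g/mol = 9.06 g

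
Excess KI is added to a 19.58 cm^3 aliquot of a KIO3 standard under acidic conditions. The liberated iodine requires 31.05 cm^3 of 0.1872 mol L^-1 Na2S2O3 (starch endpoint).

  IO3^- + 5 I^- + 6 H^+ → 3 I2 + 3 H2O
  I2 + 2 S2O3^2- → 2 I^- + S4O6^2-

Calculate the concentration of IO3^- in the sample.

0.04948 mol/L

n(S2O3^2-) = 0.03105 × 0.1872 = 5.813 × 10^-3 mol
n(I2) = n(S2O3^2-)/2 = 2.906 × 10^-3 mol
From the 1:3 ratio, n(IO3^-) in the aliquot = 1/3 × 2.906 × 10^-3 = 9.688 × 10^-4 mol
[IO3^-] = 9.688 × 10^-4 / 0.01958 = 0.04948 mol/L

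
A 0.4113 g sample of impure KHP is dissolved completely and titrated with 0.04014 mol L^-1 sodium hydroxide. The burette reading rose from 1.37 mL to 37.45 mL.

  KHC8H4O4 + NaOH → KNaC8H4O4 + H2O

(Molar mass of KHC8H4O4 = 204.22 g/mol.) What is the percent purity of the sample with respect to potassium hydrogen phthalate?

71.91 %

n(NaOH) = 0.03608 L × 0.04014 mol/L = 1.448 × 10^-3 mol
n(KHC8H4O4) = 1.448 × 10^-3 mol (1:1 ratio)
mass of KHC8H4O4 = 1.448 × 10^-3 × 204.22 g/mol = 0.2958 g
% KHC8H4O4 = 0.2958 / 0.4113 × 100 = 71.91 %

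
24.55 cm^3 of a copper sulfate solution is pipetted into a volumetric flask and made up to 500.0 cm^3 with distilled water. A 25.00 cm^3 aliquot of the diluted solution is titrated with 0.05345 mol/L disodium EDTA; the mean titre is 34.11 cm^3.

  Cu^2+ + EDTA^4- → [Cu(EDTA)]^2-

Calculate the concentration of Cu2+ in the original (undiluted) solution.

n(EDTA) = 0.03411 × 0.05345 = 1.823 × 10^-3 mol
n(Cu2+) in the aliquot = 1.823 × 10^-3 mol (1:1 ratio)
[Cu2+]_dilute = 1.823 × 10^-3 / 0.02500 = 0.07293 mol/L
Dilution factor = 500.0 / 24.55 = 20.37
[Cu2+]_stock = 0.07293 × 20.37 = 1.485 mol/L

1.485 mol/L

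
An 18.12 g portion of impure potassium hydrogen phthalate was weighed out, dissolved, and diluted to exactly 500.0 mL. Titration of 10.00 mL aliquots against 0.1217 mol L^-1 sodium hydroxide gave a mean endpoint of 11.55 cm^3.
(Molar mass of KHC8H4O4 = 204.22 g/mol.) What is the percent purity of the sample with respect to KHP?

KHC8H4O4 + NaOH → KNaC8H4O4 + H2O
n(NaOH) per titration = 0.01155 × 0.1217 = 1.406 × 10^-3 mol
n(KHC8H4O4) in each aliquot = 1.406 × 10^-3 mol (1:1 ratio)
n(KHC8H4O4) in the whole flask = 1.406 × 10^-3 × 500.0/10.00 = 0.07028 mol
mass of KHC8H4O4 = 0.07028 × 204.22 = 14.35 g
% KHC8H4O4 = 14.35 / 18.12 × 100 = 79.21 %

79.21 %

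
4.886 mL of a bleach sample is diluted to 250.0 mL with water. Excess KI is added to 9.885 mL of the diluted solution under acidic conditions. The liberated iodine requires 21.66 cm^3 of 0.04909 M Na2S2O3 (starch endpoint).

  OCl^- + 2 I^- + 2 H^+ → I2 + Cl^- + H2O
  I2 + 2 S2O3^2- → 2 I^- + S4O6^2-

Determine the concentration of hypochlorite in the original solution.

2.752 M

n(S2O3^2-) = 0.02166 × 0.04909 = 1.063 × 10^-3 mol
n(I2) = n(S2O3^2-)/2 = 5.316 × 10^-4 mol
n(OCl^-) in the aliquot = 5.316 × 10^-4 mol (1:1 ratio)
[OCl^-]_dilute = 5.316 × 10^-4 / 0.009885 = 0.05378 mol/L
[OCl^-]_original = 0.05378 × 250.0/4.886 = 2.752 mol/L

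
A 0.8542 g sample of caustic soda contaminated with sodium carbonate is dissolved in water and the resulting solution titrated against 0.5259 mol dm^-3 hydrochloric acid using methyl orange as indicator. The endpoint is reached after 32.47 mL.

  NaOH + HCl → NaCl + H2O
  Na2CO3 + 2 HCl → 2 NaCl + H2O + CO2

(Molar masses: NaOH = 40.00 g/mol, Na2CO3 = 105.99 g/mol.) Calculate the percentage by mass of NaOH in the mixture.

n(HCl) = 0.03247 × 0.5259 = 0.01708 mol
Let x = n(NaOH), y = n(Na2CO3).
Titrant: 1x + 2y = 0.01708;  mass: 40.00x + 105.99y = 0.8542
Solving, x = 3.905 × 10^-3 mol, y = 6.586 × 10^-3 mol
mass of NaOH = 3.905 × 10^-3 × 40.00 = 0.1562 g
% NaOH = 0.1562 / 0.8542 × 100 = 18.28 %

18.28 %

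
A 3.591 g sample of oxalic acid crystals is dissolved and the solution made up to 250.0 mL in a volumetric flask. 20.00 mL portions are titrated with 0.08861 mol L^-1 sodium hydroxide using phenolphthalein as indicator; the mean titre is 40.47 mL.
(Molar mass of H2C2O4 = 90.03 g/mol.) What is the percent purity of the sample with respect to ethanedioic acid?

H2C2O4 + 2 NaOH → Na2C2O4 + 2 H2O
n(NaOH) per titration = 0.04047 × 0.08861 = 3.586 × 10^-3 mol
From the 1:2 ratio, n(H2C2O4) in each aliquot = 1/2 × 3.586 × 10^-3 = 1.793 × 10^-3 mol
n(H2C2O4) in the whole flask = 1.793 × 10^-3 × 250.0/20.00 = 0.02241 mol
mass of H2C2O4 = 0.02241 × 90.03 = 2.018 g
% H2C2O4 = 2.018 / 3.591 × 100 = 56.19 %

56.19 %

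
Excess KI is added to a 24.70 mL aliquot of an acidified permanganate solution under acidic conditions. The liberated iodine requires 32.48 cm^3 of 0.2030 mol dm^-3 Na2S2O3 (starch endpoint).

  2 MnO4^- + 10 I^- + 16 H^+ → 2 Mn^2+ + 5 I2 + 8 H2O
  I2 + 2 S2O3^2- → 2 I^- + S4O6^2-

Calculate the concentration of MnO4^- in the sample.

0.05339 mol/L

n(S2O3^2-) = 0.03248 × 0.2030 = 6.593 × 10^-3 mol
n(I2) = n(S2O3^2-)/2 = 3.297 × 10^-3 mol
From the 2:5 ratio, n(MnO4^-) in the aliquot = 2/5 × 3.297 × 10^-3 = 1.319 × 10^-3 mol
[MnO4^-] = 1.319 × 10^-3 / 0.02470 = 0.05339 mol/L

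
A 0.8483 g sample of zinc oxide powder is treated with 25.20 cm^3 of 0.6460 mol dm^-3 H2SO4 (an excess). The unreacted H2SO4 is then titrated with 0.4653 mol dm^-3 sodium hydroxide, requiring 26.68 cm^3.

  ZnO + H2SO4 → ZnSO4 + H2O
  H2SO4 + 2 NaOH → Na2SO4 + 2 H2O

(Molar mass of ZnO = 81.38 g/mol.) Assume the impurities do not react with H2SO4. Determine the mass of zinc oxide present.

n(H2SO4) added = 0.02520 × 0.6460 = 0.01628 mol
n(NaOH) used in back-titration = 0.02668 × 0.4653 = 0.01241 mol
From the 1:2 ratio, n(H2SO4) left over = 1/2 × 0.01241 = 6.207 × 10^-3 mol
n(H2SO4) consumed by analyte = 0.01628 − 6.207 × 10^-3 = 0.01007 mol
n(ZnO) = 0.01007 mol (1:1 ratio)
mass of ZnO = 0.01007 × 81.38 = 0.8197 g

0.8197 g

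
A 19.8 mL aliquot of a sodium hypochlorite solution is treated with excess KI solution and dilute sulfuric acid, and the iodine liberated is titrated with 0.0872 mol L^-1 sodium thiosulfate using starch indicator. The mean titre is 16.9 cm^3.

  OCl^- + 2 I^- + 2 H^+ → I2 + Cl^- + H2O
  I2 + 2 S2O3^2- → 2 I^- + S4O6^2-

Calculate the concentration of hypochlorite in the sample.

n(S2O3^2-) = 0.0169 × 0.0872 = 1.47 × 10^-3 mol
n(I2) = n(S2O3^2-)/2 = 7.37 × 10^-4 mol
n(OCl^-) in the aliquot = 7.37 × 10^-4 mol (1:1 ratio)
[OCl^-] = 7.37 × 10^-4 / 0.0198 = 0.0372 mol/L

0.0372 mol/L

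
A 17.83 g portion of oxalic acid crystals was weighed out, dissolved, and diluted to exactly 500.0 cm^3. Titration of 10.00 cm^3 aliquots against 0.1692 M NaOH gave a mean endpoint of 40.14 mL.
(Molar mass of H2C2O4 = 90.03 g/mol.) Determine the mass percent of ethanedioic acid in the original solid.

H2C2O4 + 2 NaOH → Na2C2O4 + 2 H2O
n(NaOH) per titration = 0.04014 × 0.1692 = 6.792 × 10^-3 mol
From the 1:2 ratio, n(H2C2O4) in each aliquot = 1/2 × 6.792 × 10^-3 = 3.396 × 10^-3 mol
n(H2C2O4) in the whole flask = 3.396 × 10^-3 × 500.0/10.00 = 0.1698 mol
mass of H2C2O4 = 0.1698 × 90.03 = 15.29 g
% H2C2O4 = 15.29 / 17.83 × 100 = 85.73 %

85.73 %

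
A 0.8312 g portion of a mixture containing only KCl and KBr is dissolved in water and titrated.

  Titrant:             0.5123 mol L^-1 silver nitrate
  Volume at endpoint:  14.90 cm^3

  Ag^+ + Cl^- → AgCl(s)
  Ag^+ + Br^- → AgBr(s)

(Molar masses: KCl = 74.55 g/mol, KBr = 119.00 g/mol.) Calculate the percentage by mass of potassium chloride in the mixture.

n(AgNO3) = 0.01490 × 0.5123 = 7.633 × 10^-3 mol
Let x = n(KCl), y = n(KBr).
Titrant: 1x + 1y = 7.633 × 10^-3;  mass: 74.55x + 119.00y = 0.8312
Solving, x = 1.736 × 10^-3 mol, y = 5.897 × 10^-3 mol
mass of KCl = 1.736 × 10^-3 × 74.55 = 0.1294 g
% KCl = 0.1294 / 0.8312 × 100 = 15.57 %

15.57 %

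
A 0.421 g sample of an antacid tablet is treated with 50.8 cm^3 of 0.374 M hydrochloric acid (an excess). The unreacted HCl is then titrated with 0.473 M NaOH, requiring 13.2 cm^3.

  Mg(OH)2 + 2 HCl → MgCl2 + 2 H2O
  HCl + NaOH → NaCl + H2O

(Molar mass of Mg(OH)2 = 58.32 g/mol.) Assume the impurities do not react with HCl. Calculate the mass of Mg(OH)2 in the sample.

0.372 g

n(HCl) added = 0.0508 × 0.374 = 0.0190 mol
n(NaOH) used in back-titration = 0.0132 × 0.473 = 6.24 × 10^-3 mol
n(HCl) left over = 6.24 × 10^-3 mol (1:1 ratio)
n(HCl) consumed by analyte = 0.0190 − 6.24 × 10^-3 = 0.0128 mol
From the 1:2 ratio, n(Mg(OH)2) = 1/2 × 0.0128 = 6.38 × 10^-3 mol
mass of Mg(OH)2 = 6.38 × 10^-3 × 58.32 = 0.372 g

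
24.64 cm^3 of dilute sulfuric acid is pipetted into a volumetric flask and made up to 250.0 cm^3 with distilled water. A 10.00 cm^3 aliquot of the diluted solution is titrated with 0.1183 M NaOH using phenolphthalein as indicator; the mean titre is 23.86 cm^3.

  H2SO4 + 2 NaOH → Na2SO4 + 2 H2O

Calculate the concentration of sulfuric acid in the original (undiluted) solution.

1.432 M

n(NaOH) = 0.02386 × 0.1183 = 2.823 × 10^-3 mol
From the 1:2 ratio, n(H2SO4) in the aliquot = 1/2 × 2.823 × 10^-3 = 1.411 × 10^-3 mol
[H2SO4]_dilute = 1.411 × 10^-3 / 0.01000 = 0.1411 mol/L
Dilution factor = 250.0 / 24.64 = 10.15
[H2SO4]_stock = 0.1411 × 10.15 = 1.432 mol/L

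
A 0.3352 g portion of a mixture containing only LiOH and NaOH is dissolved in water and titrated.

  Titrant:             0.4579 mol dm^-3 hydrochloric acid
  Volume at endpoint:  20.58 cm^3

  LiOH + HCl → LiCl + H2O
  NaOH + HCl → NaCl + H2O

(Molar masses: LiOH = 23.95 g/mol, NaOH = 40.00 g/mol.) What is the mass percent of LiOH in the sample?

18.58 %

n(HCl) = 0.02058 × 0.4579 = 9.424 × 10^-3 mol
Let x = n(LiOH), y = n(NaOH).
Titrant: 1x + 1y = 9.424 × 10^-3;  mass: 23.95x + 40.00y = 0.3352
Solving, x = 2.601 × 10^-3 mol, y = 6.823 × 10^-3 mol
mass of LiOH = 2.601 × 10^-3 × 23.95 = 0.06229 g
% LiOH = 0.06229 / 0.3352 × 100 = 18.58 %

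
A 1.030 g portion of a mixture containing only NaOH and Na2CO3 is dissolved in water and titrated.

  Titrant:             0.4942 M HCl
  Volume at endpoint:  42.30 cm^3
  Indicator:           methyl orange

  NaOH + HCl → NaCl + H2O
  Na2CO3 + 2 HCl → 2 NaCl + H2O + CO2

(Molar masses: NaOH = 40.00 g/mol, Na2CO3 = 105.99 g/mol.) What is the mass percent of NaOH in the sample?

23.26 %

n(HCl) = 0.04230 × 0.4942 = 0.02090 mol
Let x = n(NaOH), y = n(Na2CO3).
Titrant: 1x + 2y = 0.02090;  mass: 40.00x + 105.99y = 1.030
Solving, x = 5.990 × 10^-3 mol, y = 7.457 × 10^-3 mol
mass of NaOH = 5.990 × 10^-3 × 40.00 = 0.2396 g
% NaOH = 0.2396 / 1.030 × 100 = 23.26 %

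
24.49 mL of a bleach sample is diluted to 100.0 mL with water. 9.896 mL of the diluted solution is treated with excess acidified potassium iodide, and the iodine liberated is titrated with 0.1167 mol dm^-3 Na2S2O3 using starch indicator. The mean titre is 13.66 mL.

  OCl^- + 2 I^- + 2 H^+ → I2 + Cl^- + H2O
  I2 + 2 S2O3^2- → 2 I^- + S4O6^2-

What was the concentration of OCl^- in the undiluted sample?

n(S2O3^2-) = 0.01366 × 0.1167 = 1.594 × 10^-3 mol
n(I2) = n(S2O3^2-)/2 = 7.971 × 10^-4 mol
n(OCl^-) in the aliquot = 7.971 × 10^-4 mol (1:1 ratio)
[OCl^-]_dilute = 7.971 × 10^-4 / 0.009896 = 0.08054 mol/L
[OCl^-]_original = 0.08054 × 100.0/24.49 = 0.3289 mol/L

0.3289 mol/L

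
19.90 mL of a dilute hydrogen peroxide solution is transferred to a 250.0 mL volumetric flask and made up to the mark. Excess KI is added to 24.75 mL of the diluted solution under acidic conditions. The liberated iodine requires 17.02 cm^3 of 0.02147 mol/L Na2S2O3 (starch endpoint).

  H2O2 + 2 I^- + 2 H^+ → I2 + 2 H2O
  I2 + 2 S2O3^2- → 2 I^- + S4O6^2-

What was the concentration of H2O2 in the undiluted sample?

0.09274 mol/L

n(S2O3^2-) = 0.01702 × 0.02147 = 3.654 × 10^-4 mol
n(I2) = n(S2O3^2-)/2 = 1.827 × 10^-4 mol
n(H2O2) in the aliquot = 1.827 × 10^-4 mol (1:1 ratio)
[H2O2]_dilute = 1.827 × 10^-4 / 0.02475 = 0.007382 mol/L
[H2O2]_original = 0.007382 × 250.0/19.90 = 0.09274 mol/L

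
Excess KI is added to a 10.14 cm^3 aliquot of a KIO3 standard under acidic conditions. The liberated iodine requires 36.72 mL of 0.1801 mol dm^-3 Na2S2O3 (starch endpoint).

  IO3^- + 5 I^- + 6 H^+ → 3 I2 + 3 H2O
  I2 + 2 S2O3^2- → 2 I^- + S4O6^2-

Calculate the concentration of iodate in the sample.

n(S2O3^2-) = 0.03672 × 0.1801 = 6.613 × 10^-3 mol
n(I2) = n(S2O3^2-)/2 = 3.307 × 10^-3 mol
From the 1:3 ratio, n(IO3^-) in the aliquot = 1/3 × 3.307 × 10^-3 = 1.102 × 10^-3 mol
[IO3^-] = 1.102 × 10^-3 / 0.01014 = 0.1087 mol/L

0.1087 mol/L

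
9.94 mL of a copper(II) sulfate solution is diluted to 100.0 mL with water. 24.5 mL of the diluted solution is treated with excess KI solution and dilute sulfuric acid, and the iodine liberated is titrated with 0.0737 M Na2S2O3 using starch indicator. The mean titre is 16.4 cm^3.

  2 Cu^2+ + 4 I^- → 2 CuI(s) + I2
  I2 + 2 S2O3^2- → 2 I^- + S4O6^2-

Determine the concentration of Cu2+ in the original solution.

0.496 M

n(S2O3^2-) = 0.0164 × 0.0737 = 1.21 × 10^-3 mol
n(I2) = n(S2O3^2-)/2 = 6.04 × 10^-4 mol
From the 2:1 ratio, n(Cu2+) in the aliquot = 2/1 × 6.04 × 10^-4 = 1.21 × 10^-3 mol
[Cu2+]_dilute = 1.21 × 10^-3 / 0.0245 = 0.0493 mol/L
[Cu2+]_original = 0.0493 × 100.0/9.94 = 0.496 mol/L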